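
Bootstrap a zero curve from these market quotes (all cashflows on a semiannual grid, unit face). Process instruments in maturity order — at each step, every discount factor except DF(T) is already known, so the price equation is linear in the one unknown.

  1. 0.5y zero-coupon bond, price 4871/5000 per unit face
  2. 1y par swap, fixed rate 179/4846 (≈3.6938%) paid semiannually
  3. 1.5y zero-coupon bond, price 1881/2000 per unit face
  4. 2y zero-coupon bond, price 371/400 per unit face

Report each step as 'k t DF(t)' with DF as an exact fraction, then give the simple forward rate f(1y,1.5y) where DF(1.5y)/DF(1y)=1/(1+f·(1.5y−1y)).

step 1 [0.5y] zero: DF = P = 4871/5000 ≈ 0.974200
step 2 [1y] swap r/2=179/9692: DF=(1 − 179/9692·(0.974200))/(1+179/9692) = 4821/5000 ≈ 0.964200
step 3 [1.5y] zero: DF = P = 1881/2000 ≈ 0.940500
step 4 [2y] zero: DF = P = 371/400 ≈ 0.927500

1 1/2 4871/5000
2 1 4821/5000
3 3/2 1881/2000
4 2 371/400
f(1y,1.5y) = ((4821/5000)/(1881/2000) − 1)/(1/2) = 158/3135 ≈ 5.0399%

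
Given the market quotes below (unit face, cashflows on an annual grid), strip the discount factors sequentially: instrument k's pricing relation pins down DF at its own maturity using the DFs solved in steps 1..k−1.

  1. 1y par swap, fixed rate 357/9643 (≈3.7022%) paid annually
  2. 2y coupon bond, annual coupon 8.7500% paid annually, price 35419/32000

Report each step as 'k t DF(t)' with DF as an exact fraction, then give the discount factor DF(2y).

step 1 [1y] swap r/1=357/9643: DF=(1 − 357/9643·(0))/(1+357/9643) = 9643/10000 ≈ 0.964300
step 2 [2y] bond c/1=7/80: DF=(35419/32000 − 7/80·(0.964300))/(1+7/80) = 4701/5000 ≈ 0.940200

1 1 9643/10000
2 2 4701/5000
DF(2y) = 4701/5000 ≈ 0.940200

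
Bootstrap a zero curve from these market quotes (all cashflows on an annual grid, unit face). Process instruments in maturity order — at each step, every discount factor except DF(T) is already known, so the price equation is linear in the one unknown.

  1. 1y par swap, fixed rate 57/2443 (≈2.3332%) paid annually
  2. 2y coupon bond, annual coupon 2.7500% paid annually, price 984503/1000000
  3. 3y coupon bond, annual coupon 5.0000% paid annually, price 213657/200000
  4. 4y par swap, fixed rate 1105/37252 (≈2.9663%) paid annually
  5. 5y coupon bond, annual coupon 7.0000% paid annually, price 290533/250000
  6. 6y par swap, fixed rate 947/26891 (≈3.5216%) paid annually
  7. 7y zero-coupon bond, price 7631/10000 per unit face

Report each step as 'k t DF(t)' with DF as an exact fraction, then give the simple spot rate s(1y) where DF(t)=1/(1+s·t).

step 1 [1y] swap r/1=57/2443: DF=(1 − 57/2443·(0))/(1+57/2443) = 2443/2500 ≈ 0.977200
step 2 [2y] bond c/1=11/400: DF=(984503/1000000 − 11/400·(0.977200))/(1+11/400) = 233/250 ≈ 0.932000
step 3 [3y] bond c/1=1/20: DF=(213657/200000 − 1/20·(0.977200+0.932000))/(1+1/20) = 1853/2000 ≈ 0.926500
step 4 [4y] swap r/1=1105/37252: DF=(1 − 1105/37252·(0.977200+0.932000+0.926500))/(1+1105/37252) = 1779/2000 ≈ 0.889500
step 5 [5y] bond c/1=7/100: DF=(290533/250000 − 7/100·(0.977200+0.932000+0.926500+0.889500))/(1+7/100) = 1053/1250 ≈ 0.842400
step 6 [6y] swap r/1=947/26891: DF=(1 − 947/26891·(0.977200+0.932000+0.926500+0.889500+0.842400))/(1+947/26891) = 4053/5000 ≈ 0.810600
step 7 [7y] zero: DF = P = 7631/10000 ≈ 0.763100

1 1 2443/2500
2 2 233/250
3 3 1853/2000
4 4 1779/2000
5 5 1053/1250
6 6 4053/5000
7 7 7631/10000
s(1y) = (1/(2443/2500) − 1)/(1) = 57/2443 ≈ 2.3332%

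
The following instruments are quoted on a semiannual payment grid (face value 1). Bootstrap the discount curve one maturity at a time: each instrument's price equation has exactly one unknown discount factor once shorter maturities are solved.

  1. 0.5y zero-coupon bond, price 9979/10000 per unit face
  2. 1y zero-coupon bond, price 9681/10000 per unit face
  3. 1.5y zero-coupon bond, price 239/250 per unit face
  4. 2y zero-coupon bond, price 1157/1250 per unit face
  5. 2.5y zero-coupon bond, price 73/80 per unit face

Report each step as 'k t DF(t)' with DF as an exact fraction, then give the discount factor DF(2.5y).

step 1 [0.5y] zero: DF = P = 9979/10000 ≈ 0.997900
step 2 [1y] zero: DF = P = 9681/10000 ≈ 0.968100
step 3 [1.5y] zero: DF = P = 239/250 ≈ 0.956000
step 4 [2y] zero: DF = P = 1157/1250 ≈ 0.925600
step 5 [2.5y] zero: DF = P = 73/80 ≈ 0.912500

1 1/2 9979/10000
2 1 9681/10000
3 3/2 239/250
4 2 1157/1250
5 5/2 73/80
DF(2.5y) = 73/80 ≈ 0.912500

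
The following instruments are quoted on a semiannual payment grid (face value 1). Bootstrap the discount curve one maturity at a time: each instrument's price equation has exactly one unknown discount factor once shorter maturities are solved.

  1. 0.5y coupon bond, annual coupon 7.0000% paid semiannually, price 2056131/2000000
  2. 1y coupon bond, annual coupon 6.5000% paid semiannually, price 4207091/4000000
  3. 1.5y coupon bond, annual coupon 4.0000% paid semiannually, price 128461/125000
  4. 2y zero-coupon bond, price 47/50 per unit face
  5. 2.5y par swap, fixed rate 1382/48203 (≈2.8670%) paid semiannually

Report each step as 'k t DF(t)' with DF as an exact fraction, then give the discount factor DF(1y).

step 1 [0.5y] bond c/2=7/200: DF=(2056131/2000000 − 7/200·(0))/(1+7/200) = 9933/10000 ≈ 0.993300
step 2 [1y] bond c/2=13/400: DF=(4207091/4000000 − 13/400·(0.993300))/(1+13/400) = 4937/5000 ≈ 0.987400
step 3 [1.5y] bond c/2=1/50: DF=(128461/125000 − 1/50·(0.993300+0.987400))/(1+1/50) = 9687/10000 ≈ 0.968700
step 4 [2y] zero: DF = P = 47/50 ≈ 0.940000
step 5 [2.5y] swap r/2=691/48203: DF=(1 − 691/48203·(0.993300+0.987400+0.968700+0.940000))/(1+691/48203) = 9309/10000 ≈ 0.930900

1 1/2 9933/10000
2 1 4937/5000
3 3/2 9687/10000
4 2 47/50
5 5/2 9309/10000
DF(1y) = 4937/5000 ≈ 0.987400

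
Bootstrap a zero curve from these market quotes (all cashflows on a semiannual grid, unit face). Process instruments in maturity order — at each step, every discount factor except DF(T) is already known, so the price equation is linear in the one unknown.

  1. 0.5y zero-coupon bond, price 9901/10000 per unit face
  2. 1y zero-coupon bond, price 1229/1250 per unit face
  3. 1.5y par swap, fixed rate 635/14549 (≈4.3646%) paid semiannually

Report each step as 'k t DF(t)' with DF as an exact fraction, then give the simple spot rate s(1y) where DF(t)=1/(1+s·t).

1 1/2 9901/10000
2 1 1229/1250
3 3/2 1873/2000
s(1y) = (1/(1229/1250) − 1)/(1) = 21/1229 ≈ 1.7087%

step 1 [0.5y] zero: DF = P = 9901/10000 ≈ 0.990100
step 2 [1y] zero: DF = P = 1229/1250 ≈ 0.983200
step 3 [1.5y] swap r/2=635/29098: DF=(1 − 635/29098·(0.990100+0.983200))/(1+635/29098) = 1873/2000 ≈ 0.936500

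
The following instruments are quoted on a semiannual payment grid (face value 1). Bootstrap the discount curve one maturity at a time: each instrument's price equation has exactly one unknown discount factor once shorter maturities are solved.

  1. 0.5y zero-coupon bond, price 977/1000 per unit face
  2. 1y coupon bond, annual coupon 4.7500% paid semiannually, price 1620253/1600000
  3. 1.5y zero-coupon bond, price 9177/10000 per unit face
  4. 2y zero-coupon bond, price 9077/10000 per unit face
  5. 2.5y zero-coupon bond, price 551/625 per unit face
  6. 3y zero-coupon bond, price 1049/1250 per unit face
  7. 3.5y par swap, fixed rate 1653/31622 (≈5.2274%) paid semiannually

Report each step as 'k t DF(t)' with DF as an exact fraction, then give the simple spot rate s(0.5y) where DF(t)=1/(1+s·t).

1 1/2 977/1000
2 1 1933/2000
3 3/2 9177/10000
4 2 9077/10000
5 5/2 551/625
6 3 1049/1250
7 7/2 8347/10000
s(0.5y) = (1/(977/1000) − 1)/(1/2) = 46/977 ≈ 4.7083%

step 1 [0.5y] zero: DF = P = 977/1000 ≈ 0.977000
step 2 [1y] bond c/2=19/800: DF=(1620253/1600000 − 19/800·(0.977000))/(1+19/800) = 1933/2000 ≈ 0.966500
step 3 [1.5y] zero: DF = P = 9177/10000 ≈ 0.917700
step 4 [2y] zero: DF = P = 9077/10000 ≈ 0.907700
step 5 [2.5y] zero: DF = P = 551/625 ≈ 0.881600
step 6 [3y] zero: DF = P = 1049/1250 ≈ 0.839200
step 7 [3.5y] swap r/2=1653/63244: DF=(1 − 1653/63244·(0.977000+0.966500+0.917700+0.907700+0.881600+0.839200))/(1+1653/63244) = 8347/10000 ≈ 0.834700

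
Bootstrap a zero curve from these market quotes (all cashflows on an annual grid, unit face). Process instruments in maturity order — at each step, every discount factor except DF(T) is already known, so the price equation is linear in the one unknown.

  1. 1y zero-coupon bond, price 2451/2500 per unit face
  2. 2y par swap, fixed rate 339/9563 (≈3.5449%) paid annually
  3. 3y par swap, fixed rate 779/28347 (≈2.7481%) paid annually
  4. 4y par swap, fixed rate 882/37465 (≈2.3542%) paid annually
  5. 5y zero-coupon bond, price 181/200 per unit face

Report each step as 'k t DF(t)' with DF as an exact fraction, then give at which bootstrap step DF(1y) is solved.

1 1 2451/2500
2 2 4661/5000
3 3 9221/10000
4 4 4559/5000
5 5 181/200
DF(1y) is solved at step 1

step 1 [1y] zero: DF = P = 2451/2500 ≈ 0.980400
step 2 [2y] swap r/1=339/9563: DF=(1 − 339/9563·(0.980400))/(1+339/9563) = 4661/5000 ≈ 0.932200
step 3 [3y] swap r/1=779/28347: DF=(1 − 779/28347·(0.980400+0.932200))/(1+779/28347) = 9221/10000 ≈ 0.922100
step 4 [4y] swap r/1=882/37465: DF=(1 − 882/37465·(0.980400+0.932200+0.922100))/(1+882/37465) = 4559/5000 ≈ 0.911800
step 5 [5y] zero: DF = P = 181/200 ≈ 0.905000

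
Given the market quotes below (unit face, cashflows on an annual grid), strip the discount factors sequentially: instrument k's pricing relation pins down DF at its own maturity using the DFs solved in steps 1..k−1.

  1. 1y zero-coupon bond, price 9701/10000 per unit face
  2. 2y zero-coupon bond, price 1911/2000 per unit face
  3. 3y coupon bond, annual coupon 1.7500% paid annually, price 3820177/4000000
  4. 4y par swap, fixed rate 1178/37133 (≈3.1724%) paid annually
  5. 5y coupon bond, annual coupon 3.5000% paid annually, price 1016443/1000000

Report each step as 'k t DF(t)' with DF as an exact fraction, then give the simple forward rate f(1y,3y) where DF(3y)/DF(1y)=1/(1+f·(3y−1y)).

step 1 [1y] zero: DF = P = 9701/10000 ≈ 0.970100
step 2 [2y] zero: DF = P = 1911/2000 ≈ 0.955500
step 3 [3y] bond c/1=7/400: DF=(3820177/4000000 − 7/400·(0.970100+0.955500))/(1+7/400) = 1811/2000 ≈ 0.905500
step 4 [4y] swap r/1=1178/37133: DF=(1 − 1178/37133·(0.970100+0.955500+0.905500))/(1+1178/37133) = 4411/5000 ≈ 0.882200
step 5 [5y] bond c/1=7/200: DF=(1016443/1000000 − 7/200·(0.970100+0.955500+0.905500+0.882200))/(1+7/200) = 1713/2000 ≈ 0.856500

1 1 9701/10000
2 2 1911/2000
3 3 1811/2000
4 4 4411/5000
5 5 1713/2000
f(1y,3y) = ((9701/10000)/(1811/2000) − 1)/(2) = 323/9055 ≈ 3.5671%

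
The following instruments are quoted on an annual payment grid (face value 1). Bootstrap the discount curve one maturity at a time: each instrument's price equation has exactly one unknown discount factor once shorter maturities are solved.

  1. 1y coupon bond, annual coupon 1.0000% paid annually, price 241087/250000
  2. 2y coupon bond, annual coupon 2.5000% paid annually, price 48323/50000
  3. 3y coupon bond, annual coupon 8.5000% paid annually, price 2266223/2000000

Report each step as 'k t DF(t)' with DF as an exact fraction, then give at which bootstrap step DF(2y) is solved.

1 1 2387/2500
2 2 2299/2500
3 3 359/400
DF(2y) is solved at step 2

step 1 [1y] bond c/1=1/100: DF=(241087/250000 − 1/100·(0))/(1+1/100) = 2387/2500 ≈ 0.954800
step 2 [2y] bond c/1=1/40: DF=(48323/50000 − 1/40·(0.954800))/(1+1/40) = 2299/2500 ≈ 0.919600
step 3 [3y] bond c/1=17/200: DF=(2266223/2000000 − 17/200·(0.954800+0.919600))/(1+17/200) = 359/400 ≈ 0.897500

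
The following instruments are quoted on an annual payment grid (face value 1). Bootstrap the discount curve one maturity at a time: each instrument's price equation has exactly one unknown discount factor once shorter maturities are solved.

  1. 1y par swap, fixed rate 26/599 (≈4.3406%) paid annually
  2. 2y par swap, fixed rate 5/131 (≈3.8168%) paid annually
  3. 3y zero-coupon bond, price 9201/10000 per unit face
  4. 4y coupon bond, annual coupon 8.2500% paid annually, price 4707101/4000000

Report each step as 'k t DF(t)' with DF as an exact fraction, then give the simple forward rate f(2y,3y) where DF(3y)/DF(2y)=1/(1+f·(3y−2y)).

1 1 599/625
2 2 116/125
3 3 9201/10000
4 4 2183/2500
f(2y,3y) = ((116/125)/(9201/10000) − 1)/(1) = 79/9201 ≈ 0.8586%

step 1 [1y] swap r/1=26/599: DF=(1 − 26/599·(0))/(1+26/599) = 599/625 ≈ 0.958400
step 2 [2y] swap r/1=5/131: DF=(1 − 5/131·(0.958400))/(1+5/131) = 116/125 ≈ 0.928000
step 3 [3y] zero: DF = P = 9201/10000 ≈ 0.920100
step 4 [4y] bond c/1=33/400: DF=(4707101/4000000 − 33/400·(0.958400+0.928000+0.920100))/(1+33/400) = 2183/2500 ≈ 0.873200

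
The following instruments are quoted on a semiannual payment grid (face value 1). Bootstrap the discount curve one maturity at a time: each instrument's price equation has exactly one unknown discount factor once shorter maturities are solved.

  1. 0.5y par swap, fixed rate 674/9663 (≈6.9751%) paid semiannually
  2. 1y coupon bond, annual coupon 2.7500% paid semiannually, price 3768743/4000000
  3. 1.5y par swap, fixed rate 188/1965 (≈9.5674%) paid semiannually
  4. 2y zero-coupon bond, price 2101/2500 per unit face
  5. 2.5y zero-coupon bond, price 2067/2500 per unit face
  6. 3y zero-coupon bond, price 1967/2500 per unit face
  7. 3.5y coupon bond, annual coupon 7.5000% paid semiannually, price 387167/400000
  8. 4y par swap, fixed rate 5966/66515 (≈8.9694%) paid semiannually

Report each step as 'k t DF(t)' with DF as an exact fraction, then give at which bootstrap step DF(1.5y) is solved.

1 1/2 9663/10000
2 1 9163/10000
3 3/2 2171/2500
4 2 2101/2500
5 5/2 2067/2500
6 3 1967/2500
7 7/2 931/1250
8 4 7017/10000
DF(1.5y) is solved at step 3

step 1 [0.5y] swap r/2=337/9663: DF=(1 − 337/9663·(0))/(1+337/9663) = 9663/10000 ≈ 0.966300
step 2 [1y] bond c/2=11/800: DF=(3768743/4000000 − 11/800·(0.966300))/(1+11/800) = 9163/10000 ≈ 0.916300
step 3 [1.5y] swap r/2=94/1965: DF=(1 − 94/1965·(0.966300+0.916300))/(1+94/1965) = 2171/2500 ≈ 0.868400
step 4 [2y] zero: DF = P = 2101/2500 ≈ 0.840400
step 5 [2.5y] zero: DF = P = 2067/2500 ≈ 0.826800
step 6 [3y] zero: DF = P = 1967/2500 ≈ 0.786800
step 7 [3.5y] bond c/2=3/80: DF=(387167/400000 − 3/80·(0.966300+0.916300+0.868400+0.840400+0.826800+0.786800))/(1+3/80) = 931/1250 ≈ 0.744800
step 8 [4y] swap r/2=2983/66515: DF=(1 − 2983/66515·(0.966300+0.916300+0.868400+0.840400+0.826800+0.786800+0.744800))/(1+2983/66515) = 7017/10000 ≈ 0.701700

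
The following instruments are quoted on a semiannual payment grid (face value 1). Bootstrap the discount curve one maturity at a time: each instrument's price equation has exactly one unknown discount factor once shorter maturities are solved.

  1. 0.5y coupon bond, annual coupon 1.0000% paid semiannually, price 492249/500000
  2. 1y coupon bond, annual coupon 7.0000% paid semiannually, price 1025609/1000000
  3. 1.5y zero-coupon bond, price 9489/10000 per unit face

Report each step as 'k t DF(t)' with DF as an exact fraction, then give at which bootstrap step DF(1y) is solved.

1 1/2 2449/2500
2 1 4789/5000
3 3/2 9489/10000
DF(1y) is solved at step 2

step 1 [0.5y] bond c/2=1/200: DF=(492249/500000 − 1/200·(0))/(1+1/200) = 2449/2500 ≈ 0.979600
step 2 [1y] bond c/2=7/200: DF=(1025609/1000000 − 7/200·(0.979600))/(1+7/200) = 4789/5000 ≈ 0.957800
step 3 [1.5y] zero: DF = P = 9489/10000 ≈ 0.948900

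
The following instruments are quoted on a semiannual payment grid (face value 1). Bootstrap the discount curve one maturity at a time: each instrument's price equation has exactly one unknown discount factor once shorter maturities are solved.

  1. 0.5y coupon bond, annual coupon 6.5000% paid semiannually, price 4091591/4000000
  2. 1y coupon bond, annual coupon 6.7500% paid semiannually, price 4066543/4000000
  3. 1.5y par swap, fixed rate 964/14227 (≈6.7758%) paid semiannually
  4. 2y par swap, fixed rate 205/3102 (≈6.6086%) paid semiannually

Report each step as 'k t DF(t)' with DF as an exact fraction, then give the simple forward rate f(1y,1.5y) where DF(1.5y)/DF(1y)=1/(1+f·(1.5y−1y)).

step 1 [0.5y] bond c/2=13/400: DF=(4091591/4000000 − 13/400·(0))/(1+13/400) = 9907/10000 ≈ 0.990700
step 2 [1y] bond c/2=27/800: DF=(4066543/4000000 − 27/800·(0.990700))/(1+27/800) = 9511/10000 ≈ 0.951100
step 3 [1.5y] swap r/2=482/14227: DF=(1 − 482/14227·(0.990700+0.951100))/(1+482/14227) = 2259/2500 ≈ 0.903600
step 4 [2y] swap r/2=205/6204: DF=(1 − 205/6204·(0.990700+0.951100+0.903600))/(1+205/6204) = 877/1000 ≈ 0.877000

1 1/2 9907/10000
2 1 9511/10000
3 3/2 2259/2500
4 2 877/1000
f(1y,1.5y) = ((9511/10000)/(2259/2500) − 1)/(1/2) = 475/4518 ≈ 10.5135%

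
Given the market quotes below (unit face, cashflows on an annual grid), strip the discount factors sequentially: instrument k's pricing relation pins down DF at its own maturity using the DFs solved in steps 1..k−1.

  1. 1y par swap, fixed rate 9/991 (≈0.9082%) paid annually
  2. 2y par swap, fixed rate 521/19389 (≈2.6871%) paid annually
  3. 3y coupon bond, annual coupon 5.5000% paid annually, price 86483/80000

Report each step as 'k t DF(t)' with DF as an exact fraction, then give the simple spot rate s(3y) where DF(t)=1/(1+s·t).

step 1 [1y] swap r/1=9/991: DF=(1 − 9/991·(0))/(1+9/991) = 991/1000 ≈ 0.991000
step 2 [2y] swap r/1=521/19389: DF=(1 − 521/19389·(0.991000))/(1+521/19389) = 9479/10000 ≈ 0.947900
step 3 [3y] bond c/1=11/200: DF=(86483/80000 − 11/200·(0.991000+0.947900))/(1+11/200) = 2309/2500 ≈ 0.923600

1 1 991/1000
2 2 9479/10000
3 3 2309/2500
s(3y) = (1/(2309/2500) − 1)/(3) = 191/6927 ≈ 2.7573%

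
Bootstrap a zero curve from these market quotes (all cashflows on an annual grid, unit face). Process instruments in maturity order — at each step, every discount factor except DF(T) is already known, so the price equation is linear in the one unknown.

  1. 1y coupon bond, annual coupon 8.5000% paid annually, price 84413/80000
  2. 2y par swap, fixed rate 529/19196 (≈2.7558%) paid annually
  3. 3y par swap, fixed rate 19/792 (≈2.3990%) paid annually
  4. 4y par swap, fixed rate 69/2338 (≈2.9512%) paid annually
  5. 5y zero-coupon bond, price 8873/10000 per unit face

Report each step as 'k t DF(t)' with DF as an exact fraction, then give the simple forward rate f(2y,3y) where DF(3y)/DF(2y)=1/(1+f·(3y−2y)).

step 1 [1y] bond c/1=17/200: DF=(84413/80000 − 17/200·(0))/(1+17/200) = 389/400 ≈ 0.972500
step 2 [2y] swap r/1=529/19196: DF=(1 − 529/19196·(0.972500))/(1+529/19196) = 9471/10000 ≈ 0.947100
step 3 [3y] swap r/1=19/792: DF=(1 − 19/792·(0.972500+0.947100))/(1+19/792) = 2329/2500 ≈ 0.931600
step 4 [4y] swap r/1=69/2338: DF=(1 − 69/2338·(0.972500+0.947100+0.931600))/(1+69/2338) = 556/625 ≈ 0.889600
step 5 [5y] zero: DF = P = 8873/10000 ≈ 0.887300

1 1 389/400
2 2 9471/10000
3 3 2329/2500
4 4 556/625
5 5 8873/10000
f(2y,3y) = ((9471/10000)/(2329/2500) − 1)/(1) = 155/9316 ≈ 1.6638%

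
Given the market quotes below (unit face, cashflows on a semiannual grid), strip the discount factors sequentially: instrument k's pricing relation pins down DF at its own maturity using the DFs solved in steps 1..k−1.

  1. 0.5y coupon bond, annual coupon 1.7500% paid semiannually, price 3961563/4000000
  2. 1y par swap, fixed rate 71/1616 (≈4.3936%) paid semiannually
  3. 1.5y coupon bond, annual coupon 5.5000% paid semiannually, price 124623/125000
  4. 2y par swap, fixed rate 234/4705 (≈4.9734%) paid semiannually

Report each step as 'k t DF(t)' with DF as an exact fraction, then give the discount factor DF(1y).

step 1 [0.5y] bond c/2=7/800: DF=(3961563/4000000 − 7/800·(0))/(1+7/800) = 4909/5000 ≈ 0.981800
step 2 [1y] swap r/2=71/3232: DF=(1 − 71/3232·(0.981800))/(1+71/3232) = 4787/5000 ≈ 0.957400
step 3 [1.5y] bond c/2=11/400: DF=(124623/125000 − 11/400·(0.981800+0.957400))/(1+11/400) = 574/625 ≈ 0.918400
step 4 [2y] swap r/2=117/4705: DF=(1 − 117/4705·(0.981800+0.957400+0.918400))/(1+117/4705) = 1133/1250 ≈ 0.906400

1 1/2 4909/5000
2 1 4787/5000
3 3/2 574/625
4 2 1133/1250
DF(1y) = 4787/5000 ≈ 0.957400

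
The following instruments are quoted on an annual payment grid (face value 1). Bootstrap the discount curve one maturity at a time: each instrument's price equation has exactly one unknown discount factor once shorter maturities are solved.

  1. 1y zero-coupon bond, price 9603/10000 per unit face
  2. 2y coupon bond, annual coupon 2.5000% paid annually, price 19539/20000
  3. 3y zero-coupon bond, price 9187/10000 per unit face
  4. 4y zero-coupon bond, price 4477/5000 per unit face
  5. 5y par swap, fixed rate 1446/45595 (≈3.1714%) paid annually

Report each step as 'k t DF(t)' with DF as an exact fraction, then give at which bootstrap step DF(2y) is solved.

1 1 9603/10000
2 2 9297/10000
3 3 9187/10000
4 4 4477/5000
5 5 4277/5000
DF(2y) is solved at step 2

step 1 [1y] zero: DF = P = 9603/10000 ≈ 0.960300
step 2 [2y] bond c/1=1/40: DF=(19539/20000 − 1/40·(0.960300))/(1+1/40) = 9297/10000 ≈ 0.929700
step 3 [3y] zero: DF = P = 9187/10000 ≈ 0.918700
step 4 [4y] zero: DF = P = 4477/5000 ≈ 0.895400
step 5 [5y] swap r/1=1446/45595: DF=(1 − 1446/45595·(0.960300+0.929700+0.918700+0.895400))/(1+1446/45595) = 4277/5000 ≈ 0.855400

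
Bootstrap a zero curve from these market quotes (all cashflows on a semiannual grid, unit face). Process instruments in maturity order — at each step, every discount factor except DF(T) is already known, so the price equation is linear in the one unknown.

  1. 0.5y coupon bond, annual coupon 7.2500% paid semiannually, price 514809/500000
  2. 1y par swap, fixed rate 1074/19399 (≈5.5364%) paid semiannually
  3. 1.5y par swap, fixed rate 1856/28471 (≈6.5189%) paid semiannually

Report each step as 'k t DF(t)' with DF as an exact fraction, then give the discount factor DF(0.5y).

step 1 [0.5y] bond c/2=29/800: DF=(514809/500000 − 29/800·(0))/(1+29/800) = 621/625 ≈ 0.993600
step 2 [1y] swap r/2=537/19399: DF=(1 − 537/19399·(0.993600))/(1+537/19399) = 9463/10000 ≈ 0.946300
step 3 [1.5y] swap r/2=928/28471: DF=(1 − 928/28471·(0.993600+0.946300))/(1+928/28471) = 567/625 ≈ 0.907200

1 1/2 621/625
2 1 9463/10000
3 3/2 567/625
DF(0.5y) = 621/625 ≈ 0.993600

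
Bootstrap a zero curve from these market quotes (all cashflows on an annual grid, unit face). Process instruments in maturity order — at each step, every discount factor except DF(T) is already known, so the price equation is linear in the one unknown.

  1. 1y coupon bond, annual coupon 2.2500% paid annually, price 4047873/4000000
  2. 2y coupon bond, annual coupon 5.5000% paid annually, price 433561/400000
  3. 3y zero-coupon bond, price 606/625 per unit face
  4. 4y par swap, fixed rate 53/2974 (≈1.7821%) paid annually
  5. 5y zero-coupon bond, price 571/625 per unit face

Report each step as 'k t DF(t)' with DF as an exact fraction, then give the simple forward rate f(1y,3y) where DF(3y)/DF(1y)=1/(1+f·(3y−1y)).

step 1 [1y] bond c/1=9/400: DF=(4047873/4000000 − 9/400·(0))/(1+9/400) = 9897/10000 ≈ 0.989700
step 2 [2y] bond c/1=11/200: DF=(433561/400000 − 11/200·(0.989700))/(1+11/200) = 4879/5000 ≈ 0.975800
step 3 [3y] zero: DF = P = 606/625 ≈ 0.969600
step 4 [4y] swap r/1=53/2974: DF=(1 − 53/2974·(0.989700+0.975800+0.969600))/(1+53/2974) = 9311/10000 ≈ 0.931100
step 5 [5y] zero: DF = P = 571/625 ≈ 0.913600

1 1 9897/10000
2 2 4879/5000
3 3 606/625
4 4 9311/10000
5 5 571/625
f(1y,3y) = ((9897/10000)/(606/625) − 1)/(2) = 67/6464 ≈ 1.0365%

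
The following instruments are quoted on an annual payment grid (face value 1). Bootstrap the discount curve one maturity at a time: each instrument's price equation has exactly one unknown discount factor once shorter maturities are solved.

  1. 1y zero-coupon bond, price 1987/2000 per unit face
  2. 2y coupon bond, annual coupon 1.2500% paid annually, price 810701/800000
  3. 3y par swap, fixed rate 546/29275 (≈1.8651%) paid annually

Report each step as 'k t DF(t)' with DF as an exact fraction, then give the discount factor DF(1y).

step 1 [1y] zero: DF = P = 1987/2000 ≈ 0.993500
step 2 [2y] bond c/1=1/80: DF=(810701/800000 − 1/80·(0.993500))/(1+1/80) = 4943/5000 ≈ 0.988600
step 3 [3y] swap r/1=546/29275: DF=(1 − 546/29275·(0.993500+0.988600))/(1+546/29275) = 4727/5000 ≈ 0.945400

1 1 1987/2000
2 2 4943/5000
3 3 4727/5000
DF(1y) = 1987/2000 ≈ 0.993500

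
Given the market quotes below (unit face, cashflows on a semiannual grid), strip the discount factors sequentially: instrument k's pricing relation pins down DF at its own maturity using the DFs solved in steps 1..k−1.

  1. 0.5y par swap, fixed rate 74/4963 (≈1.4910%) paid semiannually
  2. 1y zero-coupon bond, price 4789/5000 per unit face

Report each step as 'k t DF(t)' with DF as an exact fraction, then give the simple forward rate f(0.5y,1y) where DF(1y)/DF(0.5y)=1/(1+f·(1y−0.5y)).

1 1/2 4963/5000
2 1 4789/5000
f(0.5y,1y) = ((4963/5000)/(4789/5000) − 1)/(1/2) = 348/4789 ≈ 7.2667%

step 1 [0.5y] swap r/2=37/4963: DF=(1 − 37/4963·(0))/(1+37/4963) = 4963/5000 ≈ 0.992600
step 2 [1y] zero: DF = P = 4789/5000 ≈ 0.957800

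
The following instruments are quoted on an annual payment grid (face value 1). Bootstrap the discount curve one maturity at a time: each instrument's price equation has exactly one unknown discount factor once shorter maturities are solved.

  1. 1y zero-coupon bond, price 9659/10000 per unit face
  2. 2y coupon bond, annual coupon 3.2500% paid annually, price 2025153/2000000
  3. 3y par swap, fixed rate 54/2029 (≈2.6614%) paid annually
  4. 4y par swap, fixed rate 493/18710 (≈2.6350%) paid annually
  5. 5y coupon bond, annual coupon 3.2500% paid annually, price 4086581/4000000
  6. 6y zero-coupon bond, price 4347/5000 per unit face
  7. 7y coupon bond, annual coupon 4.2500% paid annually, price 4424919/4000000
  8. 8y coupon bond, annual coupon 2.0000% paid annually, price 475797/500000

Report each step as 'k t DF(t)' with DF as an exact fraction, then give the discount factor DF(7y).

1 1 9659/10000
2 2 9503/10000
3 3 2311/2500
4 4 4507/5000
5 5 8717/10000
6 6 4347/5000
7 7 1047/1250
8 8 809/1000
DF(7y) = 1047/1250 ≈ 0.837600

step 1 [1y] zero: DF = P = 9659/10000 ≈ 0.965900
step 2 [2y] bond c/1=13/400: DF=(2025153/2000000 − 13/400·(0.965900))/(1+13/400) = 9503/10000 ≈ 0.950300
step 3 [3y] swap r/1=54/2029: DF=(1 − 54/2029·(0.965900+0.950300))/(1+54/2029) = 2311/2500 ≈ 0.924400
step 4 [4y] swap r/1=493/18710: DF=(1 − 493/18710·(0.965900+0.950300+0.924400))/(1+493/18710) = 4507/5000 ≈ 0.901400
step 5 [5y] bond c/1=13/400: DF=(4086581/4000000 − 13/400·(0.965900+0.950300+0.924400+0.901400))/(1+13/400) = 8717/10000 ≈ 0.871700
step 6 [6y] zero: DF = P = 4347/5000 ≈ 0.869400
step 7 [7y] bond c/1=17/400: DF=(4424919/4000000 − 17/400·(0.965900+0.950300+0.924400+0.901400+0.871700+0.869400))/(1+17/400) = 1047/1250 ≈ 0.837600
step 8 [8y] bond c/1=1/50: DF=(475797/500000 − 1/50·(0.965900+0.950300+0.924400+0.901400+0.871700+0.869400+0.837600))/(1+1/50) = 809/1000 ≈ 0.809000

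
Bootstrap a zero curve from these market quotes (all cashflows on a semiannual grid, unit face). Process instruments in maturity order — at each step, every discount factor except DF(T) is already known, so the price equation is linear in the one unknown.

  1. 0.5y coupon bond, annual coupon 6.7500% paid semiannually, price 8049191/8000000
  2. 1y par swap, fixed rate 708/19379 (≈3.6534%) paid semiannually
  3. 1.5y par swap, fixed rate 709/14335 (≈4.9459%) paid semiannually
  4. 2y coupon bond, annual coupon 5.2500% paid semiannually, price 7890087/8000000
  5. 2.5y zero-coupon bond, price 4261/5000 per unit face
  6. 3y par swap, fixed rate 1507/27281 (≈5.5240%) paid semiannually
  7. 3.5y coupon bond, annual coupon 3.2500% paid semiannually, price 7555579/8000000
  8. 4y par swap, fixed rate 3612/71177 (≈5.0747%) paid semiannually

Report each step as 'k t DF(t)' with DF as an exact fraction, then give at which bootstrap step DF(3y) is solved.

step 1 [0.5y] bond c/2=27/800: DF=(8049191/8000000 − 27/800·(0))/(1+27/800) = 9733/10000 ≈ 0.973300
step 2 [1y] swap r/2=354/19379: DF=(1 − 354/19379·(0.973300))/(1+354/19379) = 4823/5000 ≈ 0.964600
step 3 [1.5y] swap r/2=709/28670: DF=(1 − 709/28670·(0.973300+0.964600))/(1+709/28670) = 9291/10000 ≈ 0.929100
step 4 [2y] bond c/2=21/800: DF=(7890087/8000000 − 21/800·(0.973300+0.964600+0.929100))/(1+21/800) = 8877/10000 ≈ 0.887700
step 5 [2.5y] zero: DF = P = 4261/5000 ≈ 0.852200
step 6 [3y] swap r/2=1507/54562: DF=(1 − 1507/54562·(0.973300+0.964600+0.929100+0.887700+0.852200))/(1+1507/54562) = 8493/10000 ≈ 0.849300
step 7 [3.5y] bond c/2=13/800: DF=(7555579/8000000 − 13/800·(0.973300+0.964600+0.929100+0.887700+0.852200+0.849300))/(1+13/800) = 8421/10000 ≈ 0.842100
step 8 [4y] swap r/2=1806/71177: DF=(1 − 1806/71177·(0.973300+0.964600+0.929100+0.887700+0.852200+0.849300+0.842100))/(1+1806/71177) = 4097/5000 ≈ 0.819400

1 1/2 9733/10000
2 1 4823/5000
3 3/2 9291/10000
4 2 8877/10000
5 5/2 4261/5000
6 3 8493/10000
7 7/2 8421/10000
8 4 4097/5000
DF(3y) is solved at step 6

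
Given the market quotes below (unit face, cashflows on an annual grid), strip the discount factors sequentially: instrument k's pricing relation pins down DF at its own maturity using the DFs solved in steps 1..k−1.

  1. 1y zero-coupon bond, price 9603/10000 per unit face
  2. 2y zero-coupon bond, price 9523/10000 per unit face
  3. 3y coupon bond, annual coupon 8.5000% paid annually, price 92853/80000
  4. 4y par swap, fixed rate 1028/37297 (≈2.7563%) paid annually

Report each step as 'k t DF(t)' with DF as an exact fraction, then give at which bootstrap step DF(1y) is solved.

1 1 9603/10000
2 2 9523/10000
3 3 9199/10000
4 4 2243/2500
DF(1y) is solved at step 1

step 1 [1y] zero: DF = P = 9603/10000 ≈ 0.960300
step 2 [2y] zero: DF = P = 9523/10000 ≈ 0.952300
step 3 [3y] bond c/1=17/200: DF=(92853/80000 − 17/200·(0.960300+0.952300))/(1+17/200) = 9199/10000 ≈ 0.919900
step 4 [4y] swap r/1=1028/37297: DF=(1 − 1028/37297·(0.960300+0.952300+0.919900))/(1+1028/37297) = 2243/2500 ≈ 0.897200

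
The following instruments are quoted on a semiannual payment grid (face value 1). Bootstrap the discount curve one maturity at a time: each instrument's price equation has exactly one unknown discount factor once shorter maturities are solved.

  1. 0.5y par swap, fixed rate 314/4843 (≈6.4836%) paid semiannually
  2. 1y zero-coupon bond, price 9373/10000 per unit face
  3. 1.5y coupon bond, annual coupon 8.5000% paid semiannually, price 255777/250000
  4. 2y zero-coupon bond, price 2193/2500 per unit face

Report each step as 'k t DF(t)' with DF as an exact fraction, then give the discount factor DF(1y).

step 1 [0.5y] swap r/2=157/4843: DF=(1 − 157/4843·(0))/(1+157/4843) = 4843/5000 ≈ 0.968600
step 2 [1y] zero: DF = P = 9373/10000 ≈ 0.937300
step 3 [1.5y] bond c/2=17/400: DF=(255777/250000 − 17/400·(0.968600+0.937300))/(1+17/400) = 9037/10000 ≈ 0.903700
step 4 [2y] zero: DF = P = 2193/2500 ≈ 0.877200

1 1/2 4843/5000
2 1 9373/10000
3 3/2 9037/10000
4 2 2193/2500
DF(1y) = 9373/10000 ≈ 0.937300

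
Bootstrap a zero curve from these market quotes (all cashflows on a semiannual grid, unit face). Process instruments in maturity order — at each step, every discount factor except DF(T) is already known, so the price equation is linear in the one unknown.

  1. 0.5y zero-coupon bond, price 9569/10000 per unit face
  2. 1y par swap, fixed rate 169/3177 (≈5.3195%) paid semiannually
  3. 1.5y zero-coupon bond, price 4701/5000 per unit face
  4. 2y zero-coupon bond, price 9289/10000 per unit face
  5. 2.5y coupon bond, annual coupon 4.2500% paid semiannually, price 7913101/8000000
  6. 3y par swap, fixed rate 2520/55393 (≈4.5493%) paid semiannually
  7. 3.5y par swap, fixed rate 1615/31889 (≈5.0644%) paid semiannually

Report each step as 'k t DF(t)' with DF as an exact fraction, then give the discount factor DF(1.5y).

step 1 [0.5y] zero: DF = P = 9569/10000 ≈ 0.956900
step 2 [1y] swap r/2=169/6354: DF=(1 − 169/6354·(0.956900))/(1+169/6354) = 9493/10000 ≈ 0.949300
step 3 [1.5y] zero: DF = P = 4701/5000 ≈ 0.940200
step 4 [2y] zero: DF = P = 9289/10000 ≈ 0.928900
step 5 [2.5y] bond c/2=17/800: DF=(7913101/8000000 − 17/800·(0.956900+0.949300+0.940200+0.928900))/(1+17/800) = 89/100 ≈ 0.890000
step 6 [3y] swap r/2=1260/55393: DF=(1 − 1260/55393·(0.956900+0.949300+0.940200+0.928900+0.890000))/(1+1260/55393) = 437/500 ≈ 0.874000
step 7 [3.5y] swap r/2=1615/63778: DF=(1 − 1615/63778·(0.956900+0.949300+0.940200+0.928900+0.890000+0.874000))/(1+1615/63778) = 1677/2000 ≈ 0.838500

1 1/2 9569/10000
2 1 9493/10000
3 3/2 4701/5000
4 2 9289/10000
5 5/2 89/100
6 3 437/500
7 7/2 1677/2000
DF(1.5y) = 4701/5000 ≈ 0.940200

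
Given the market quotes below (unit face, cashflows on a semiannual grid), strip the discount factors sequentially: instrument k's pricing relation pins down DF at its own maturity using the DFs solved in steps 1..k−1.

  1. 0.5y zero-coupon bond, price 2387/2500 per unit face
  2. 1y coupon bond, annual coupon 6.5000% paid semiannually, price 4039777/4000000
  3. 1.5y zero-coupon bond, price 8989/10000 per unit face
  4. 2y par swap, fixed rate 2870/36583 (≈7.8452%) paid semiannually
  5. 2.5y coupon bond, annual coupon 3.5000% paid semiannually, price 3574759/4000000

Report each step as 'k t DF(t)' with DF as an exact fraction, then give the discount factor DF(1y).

step 1 [0.5y] zero: DF = P = 2387/2500 ≈ 0.954800
step 2 [1y] bond c/2=13/400: DF=(4039777/4000000 − 13/400·(0.954800))/(1+13/400) = 9481/10000 ≈ 0.948100
step 3 [1.5y] zero: DF = P = 8989/10000 ≈ 0.898900
step 4 [2y] swap r/2=1435/36583: DF=(1 − 1435/36583·(0.954800+0.948100+0.898900))/(1+1435/36583) = 1713/2000 ≈ 0.856500
step 5 [2.5y] bond c/2=7/400: DF=(3574759/4000000 − 7/400·(0.954800+0.948100+0.898900+0.856500))/(1+7/400) = 4077/5000 ≈ 0.815400

1 1/2 2387/2500
2 1 9481/10000
3 3/2 8989/10000
4 2 1713/2000
5 5/2 4077/5000
DF(1y) = 9481/10000 ≈ 0.948100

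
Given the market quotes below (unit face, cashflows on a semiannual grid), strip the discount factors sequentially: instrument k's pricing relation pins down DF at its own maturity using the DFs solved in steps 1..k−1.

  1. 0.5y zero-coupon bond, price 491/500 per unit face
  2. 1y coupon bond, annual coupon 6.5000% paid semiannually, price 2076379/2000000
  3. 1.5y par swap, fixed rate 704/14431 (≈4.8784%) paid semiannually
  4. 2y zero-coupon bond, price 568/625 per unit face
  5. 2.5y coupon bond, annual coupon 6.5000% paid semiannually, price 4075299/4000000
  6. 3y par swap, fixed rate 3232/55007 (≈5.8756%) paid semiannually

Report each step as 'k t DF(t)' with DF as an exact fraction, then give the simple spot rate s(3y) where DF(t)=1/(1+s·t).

1 1/2 491/500
2 1 4873/5000
3 3/2 581/625
4 2 568/625
5 5/2 8673/10000
6 3 524/625
s(3y) = (1/(524/625) − 1)/(3) = 101/1572 ≈ 6.4249%

step 1 [0.5y] zero: DF = P = 491/500 ≈ 0.982000
step 2 [1y] bond c/2=13/400: DF=(2076379/2000000 − 13/400·(0.982000))/(1+13/400) = 4873/5000 ≈ 0.974600
step 3 [1.5y] swap r/2=352/14431: DF=(1 − 352/14431·(0.982000+0.974600))/(1+352/14431) = 581/625 ≈ 0.929600
step 4 [2y] zero: DF = P = 568/625 ≈ 0.908800
step 5 [2.5y] bond c/2=13/400: DF=(4075299/4000000 − 13/400·(0.982000+0.974600+0.929600+0.908800))/(1+13/400) = 8673/10000 ≈ 0.867300
step 6 [3y] swap r/2=1616/55007: DF=(1 − 1616/55007·(0.982000+0.974600+0.929600+0.908800+0.867300))/(1+1616/55007) = 524/625 ≈ 0.838400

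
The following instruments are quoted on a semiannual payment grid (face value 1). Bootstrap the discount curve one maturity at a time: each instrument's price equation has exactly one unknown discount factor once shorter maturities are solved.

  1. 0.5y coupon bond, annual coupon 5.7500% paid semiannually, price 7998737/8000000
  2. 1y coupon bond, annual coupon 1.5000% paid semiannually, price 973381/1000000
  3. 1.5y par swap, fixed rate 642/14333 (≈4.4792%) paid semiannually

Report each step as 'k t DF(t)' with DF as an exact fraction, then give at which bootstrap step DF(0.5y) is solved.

step 1 [0.5y] bond c/2=23/800: DF=(7998737/8000000 − 23/800·(0))/(1+23/800) = 9719/10000 ≈ 0.971900
step 2 [1y] bond c/2=3/400: DF=(973381/1000000 − 3/400·(0.971900))/(1+3/400) = 9589/10000 ≈ 0.958900
step 3 [1.5y] swap r/2=321/14333: DF=(1 − 321/14333·(0.971900+0.958900))/(1+321/14333) = 4679/5000 ≈ 0.935800

1 1/2 9719/10000
2 1 9589/10000
3 3/2 4679/5000
DF(0.5y) is solved at step 1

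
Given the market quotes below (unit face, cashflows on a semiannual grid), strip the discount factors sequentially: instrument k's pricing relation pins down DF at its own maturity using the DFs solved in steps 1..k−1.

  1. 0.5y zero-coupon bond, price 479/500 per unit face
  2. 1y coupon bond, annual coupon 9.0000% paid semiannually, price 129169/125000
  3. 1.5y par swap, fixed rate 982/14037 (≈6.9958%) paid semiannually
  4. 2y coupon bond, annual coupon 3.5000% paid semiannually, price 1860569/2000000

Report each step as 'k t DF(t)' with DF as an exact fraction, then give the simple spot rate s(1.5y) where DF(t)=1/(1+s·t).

step 1 [0.5y] zero: DF = P = 479/500 ≈ 0.958000
step 2 [1y] bond c/2=9/200: DF=(129169/125000 − 9/200·(0.958000))/(1+9/200) = 2369/2500 ≈ 0.947600
step 3 [1.5y] swap r/2=491/14037: DF=(1 − 491/14037·(0.958000+0.947600))/(1+491/14037) = 4509/5000 ≈ 0.901800
step 4 [2y] bond c/2=7/400: DF=(1860569/2000000 − 7/400·(0.958000+0.947600+0.901800))/(1+7/400) = 433/500 ≈ 0.866000

1 1/2 479/500
2 1 2369/2500
3 3/2 4509/5000
4 2 433/500
s(1.5y) = (1/(4509/5000) − 1)/(3/2) = 982/13527 ≈ 7.2596%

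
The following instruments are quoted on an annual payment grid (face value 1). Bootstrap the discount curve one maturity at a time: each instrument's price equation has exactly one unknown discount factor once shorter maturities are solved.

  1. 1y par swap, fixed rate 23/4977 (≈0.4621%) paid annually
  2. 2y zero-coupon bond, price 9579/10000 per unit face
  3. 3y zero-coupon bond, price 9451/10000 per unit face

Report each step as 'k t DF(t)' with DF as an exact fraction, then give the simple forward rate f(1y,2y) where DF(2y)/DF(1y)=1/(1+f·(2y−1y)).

1 1 4977/5000
2 2 9579/10000
3 3 9451/10000
f(1y,2y) = ((4977/5000)/(9579/10000) − 1)/(1) = 125/3193 ≈ 3.9148%

step 1 [1y] swap r/1=23/4977: DF=(1 − 23/4977·(0))/(1+23/4977) = 4977/5000 ≈ 0.995400
step 2 [2y] zero: DF = P = 9579/10000 ≈ 0.957900
step 3 [3y] zero: DF = P = 9451/10000 ≈ 0.945100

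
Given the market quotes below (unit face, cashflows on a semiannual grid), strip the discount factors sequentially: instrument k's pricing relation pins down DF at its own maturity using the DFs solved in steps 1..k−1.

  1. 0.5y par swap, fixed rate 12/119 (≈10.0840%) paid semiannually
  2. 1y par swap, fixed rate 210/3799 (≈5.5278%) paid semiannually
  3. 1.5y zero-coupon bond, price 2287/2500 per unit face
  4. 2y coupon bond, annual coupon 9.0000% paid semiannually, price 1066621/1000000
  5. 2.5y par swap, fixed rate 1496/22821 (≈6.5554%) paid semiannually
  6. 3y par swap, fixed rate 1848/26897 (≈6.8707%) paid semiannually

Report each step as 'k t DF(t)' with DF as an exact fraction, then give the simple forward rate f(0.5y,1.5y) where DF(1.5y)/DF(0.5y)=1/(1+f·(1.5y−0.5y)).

step 1 [0.5y] swap r/2=6/119: DF=(1 − 6/119·(0))/(1+6/119) = 119/125 ≈ 0.952000
step 2 [1y] swap r/2=105/3799: DF=(1 − 105/3799·(0.952000))/(1+105/3799) = 379/400 ≈ 0.947500
step 3 [1.5y] zero: DF = P = 2287/2500 ≈ 0.914800
step 4 [2y] bond c/2=9/200: DF=(1066621/1000000 − 9/200·(0.952000+0.947500+0.914800))/(1+9/200) = 1799/2000 ≈ 0.899500
step 5 [2.5y] swap r/2=748/22821: DF=(1 − 748/22821·(0.952000+0.947500+0.914800+0.899500))/(1+748/22821) = 1063/1250 ≈ 0.850400
step 6 [3y] swap r/2=924/26897: DF=(1 − 924/26897·(0.952000+0.947500+0.914800+0.899500+0.850400))/(1+924/26897) = 1019/1250 ≈ 0.815200

1 1/2 119/125
2 1 379/400
3 3/2 2287/2500
4 2 1799/2000
5 5/2 1063/1250
6 3 1019/1250
f(0.5y,1.5y) = ((119/125)/(2287/2500) − 1)/(1) = 93/2287 ≈ 4.0665%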